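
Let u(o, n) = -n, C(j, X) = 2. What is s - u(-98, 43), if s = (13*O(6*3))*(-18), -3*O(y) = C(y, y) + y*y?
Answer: 25471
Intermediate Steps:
O(y) = -2/3 - y**2/3 (O(y) = -(2 + y*y)/3 = -(2 + y**2)/3 = -2/3 - y**2/3)
s = 25428 (s = (13*(-2/3 - (6*3)**2/3))*(-18) = (13*(-2/3 - 1/3*18**2))*(-18) = (13*(-2/3 - 1/3*324))*(-18) = (13*(-2/3 - 108))*(-18) = (13*(-326/3))*(-18) = -4238/3*(-18) = 25428)
s - u(-98, 43) = 25428 - (-1)*43 = 25428 - 1*(-43) = 25428 + 43 = 25471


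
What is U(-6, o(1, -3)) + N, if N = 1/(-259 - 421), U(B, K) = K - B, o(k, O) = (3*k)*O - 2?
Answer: -3401/680 ≈ -5.0015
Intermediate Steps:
o(k, O) = -2 + 3*O*k (o(k, O) = 3*O*k - 2 = -2 + 3*O*k)
N = -1/680 (N = 1/(-680) = -1/680 ≈ -0.0014706)
U(-6, o(1, -3)) + N = ((-2 + 3*(-3)*1) - 1*(-6)) - 1/680 = ((-2 - 9) + 6) - 1/680 = (-11 + 6) - 1/680 = -5 - 1/680 = -3401/680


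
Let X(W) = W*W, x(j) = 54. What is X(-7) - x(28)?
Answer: -5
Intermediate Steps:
X(W) = W**2
X(-7) - x(28) = (-7)**2 - 1*54 = 49 - 54 = -5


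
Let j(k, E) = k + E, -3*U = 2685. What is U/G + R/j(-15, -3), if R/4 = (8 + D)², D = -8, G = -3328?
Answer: 895/3328 ≈ 0.26893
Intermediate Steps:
R = 0 (R = 4*(8 - 8)² = 4*0² = 4*0 = 0)
U = -895 (U = -⅓*2685 = -895)
j(k, E) = E + k
U/G + R/j(-15, -3) = -895/(-3328) + 0/(-3 - 15) = -895*(-1/3328) + 0/(-18) = 895/3328 + 0*(-1/18) = 895/3328 + 0 = 895/3328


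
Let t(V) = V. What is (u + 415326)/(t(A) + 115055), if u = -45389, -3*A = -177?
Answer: 369937/115114 ≈ 3.2137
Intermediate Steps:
A = 59 (A = -⅓*(-177) = 59)
(u + 415326)/(t(A) + 115055) = (-45389 + 415326)/(59 + 115055) = 369937/115114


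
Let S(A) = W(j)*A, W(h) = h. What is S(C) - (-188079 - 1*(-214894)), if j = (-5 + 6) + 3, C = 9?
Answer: -26779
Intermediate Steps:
j = 4 (j = 1 + 3 = 4)
S(A) = 4*A
S(C) - (-188079 - 1*(-214894)) = 4*9 - (-188079 - 1*(-214894)) = 36 - (-188079 + 214894) = 36 - 1*26815 = 36 - 26815 = -26779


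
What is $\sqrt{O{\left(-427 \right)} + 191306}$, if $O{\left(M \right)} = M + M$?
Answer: $2 \sqrt{47613} \approx 436.41$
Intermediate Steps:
$O{\left(M \right)} = 2 M$
$\sqrt{O{\left(-427 \right)} + 191306} = \sqrt{2 \left(-427\right) + 191306} = \sqrt{-854 + 191306} = \sqrt{190452} = 2 \sqrt{47613}$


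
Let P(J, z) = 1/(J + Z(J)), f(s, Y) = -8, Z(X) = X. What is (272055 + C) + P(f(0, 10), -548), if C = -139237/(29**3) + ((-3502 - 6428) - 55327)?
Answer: 80695290571/390224 ≈ 2.0679e+5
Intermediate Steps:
P(J, z) = 1/(2*J) (P(J, z) = 1/(J + J) = 1/(2*J))
C = -1591692210/24389 (C = -139237/24389 + (-9930 - 55327) = -139237*1/24389 - 65257 = -139237/24389 - 65257 = -1591692210/24389 ≈ -65263.)
(272055 + C) + P(f(0, 10), -548) = (272055 - 1591692210/24389) + (1/2)/(-8) = 5043457185/24389 + (1/2)*(-1/8) = 5043457185/24389 - 1/16 = 80695290571/390224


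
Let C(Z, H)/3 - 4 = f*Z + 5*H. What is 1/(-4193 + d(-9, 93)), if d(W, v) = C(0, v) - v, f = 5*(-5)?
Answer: -1/2879 ≈ -0.00034734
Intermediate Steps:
f = -25
C(Z, H) = 12 - 75*Z + 15*H (C(Z, H) = 12 + 3*(-25*Z + 5*H) = 12 + (-75*Z + 15*H) = 12 - 75*Z + 15*H)
d(W, v) = 12 + 14*v (d(W, v) = (12 - 75*0 + 15*v) - v = (12 + 0 + 15*v) - v = (12 + 15*v) - v = 12 + 14*v)
1/(-4193 + d(-9, 93)) = 1/(-4193 + (12 + 14*93)) = 1/(-4193 + (12 + 1302)) = 1/(-4193 + 1314) = 1/(-2879) = -1/2879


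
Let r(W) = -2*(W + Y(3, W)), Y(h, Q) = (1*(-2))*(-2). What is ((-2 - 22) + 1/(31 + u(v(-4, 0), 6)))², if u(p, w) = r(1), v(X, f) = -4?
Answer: 253009/441 ≈ 573.72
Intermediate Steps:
Y(h, Q) = 4 (Y(h, Q) = -2*(-2) = 4)
r(W) = -8 - 2*W (r(W) = -2*(W + 4) = -2*(4 + W) = -8 - 2*W)
u(p, w) = -10 (u(p, w) = -8 - 2*1 = -8 - 2 = -10)
((-2 - 22) + 1/(31 + u(v(-4, 0), 6)))² = ((-2 - 22) + 1/(31 - 10))² = (-24 + 1/21)² = (-503/21)² = 253009/441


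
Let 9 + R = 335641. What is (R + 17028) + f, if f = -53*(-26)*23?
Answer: 384354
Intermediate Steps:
f = 31694 (f = 1378*23 = 31694)
R = 335632 (R = -9 + 335641 = 335632)
(R + 17028) + f = (335632 + 17028) + 31694 = 352660 + 31694 = 384354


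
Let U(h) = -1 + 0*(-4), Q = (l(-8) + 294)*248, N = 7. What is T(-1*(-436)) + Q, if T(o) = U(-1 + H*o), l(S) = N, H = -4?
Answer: 74647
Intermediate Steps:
l(S) = 7
Q = 74648 (Q = (7 + 294)*248 = 301*248 = 74648)
U(h) = -1 (U(h) = -1 + 0 = -1)
T(o) = -1
T(-1*(-436)) + Q = -1 + 74648 = 74647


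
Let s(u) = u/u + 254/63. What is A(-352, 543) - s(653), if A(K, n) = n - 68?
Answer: 29608/63 ≈ 469.97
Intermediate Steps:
A(K, n) = -68 + n
s(u) = 317/63 (s(u) = 1 + 254*(1/63) = 1 + 254/63 = 317/63)
A(-352, 543) - s(653) = (-68 + 543) - 1*317/63 = 475 - 317/63 = 29608/63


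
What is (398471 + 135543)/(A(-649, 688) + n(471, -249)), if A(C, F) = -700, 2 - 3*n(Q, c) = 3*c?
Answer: -1602042/1351 ≈ -1185.8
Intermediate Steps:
n(Q, c) = 2/3 - c
(398471 + 135543)/(A(-649, 688) + n(471, -249)) = (398471 + 135543)/(-700 + (2/3 - 1*(-249))) = 534014/(-700 + (2/3 + 249)) = 534014/(-700 + 749/3) = 534014/(-1351/3) = 534014*(-3/1351) = -1602042/1351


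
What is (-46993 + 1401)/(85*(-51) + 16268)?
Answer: -45592/11933 ≈ -3.8207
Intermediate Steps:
(-46993 + 1401)/(85*(-51) + 16268) = -45592/(-4335 + 16268) = -45592/11933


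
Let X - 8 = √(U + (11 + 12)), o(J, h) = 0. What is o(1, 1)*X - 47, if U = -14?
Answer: -47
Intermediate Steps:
X = 11 (X = 8 + √(-14 + (11 + 12)) = 8 + √(-14 + 23) = 8 + √9 = 8 + 3 = 11)
o(1, 1)*X - 47 = 0*11 - 47 = 0 - 47 = -47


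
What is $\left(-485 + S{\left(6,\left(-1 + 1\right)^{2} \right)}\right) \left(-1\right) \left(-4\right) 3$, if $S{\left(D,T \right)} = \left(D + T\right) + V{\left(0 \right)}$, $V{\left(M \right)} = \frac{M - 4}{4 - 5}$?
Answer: $-5700$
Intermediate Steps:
$V{\left(M \right)} = 4 - M$ ($V{\left(M \right)} = \frac{-4 + M}{-1} = \left(-4 + M\right) \left(-1\right) = 4 - M$)
$S{\left(D,T \right)} = 4 + D + T$ ($S{\left(D,T \right)} = \left(D + T\right) + \left(4 - 0\right) = \left(D + T\right) + \left(4 + 0\right) = \left(D + T\right) + 4 = 4 + D + T$)
$\left(-485 + S{\left(6,\left(-1 + 1\right)^{2} \right)}\right) \left(-1\right) \left(-4\right) 3 = \left(-485 + \left(4 + 6 + \left(-1 + 1\right)^{2}\right)\right) \left(-1\right) \left(-4\right) 3 = \left(-485 + \left(4 + 6 + 0^{2}\right)\right) 4 \cdot 3 = \left(-485 + \left(4 + 6 + 0\right)\right) 12 = \left(-485 + 10\right) 12 = \left(-475\right) 12 = -5700$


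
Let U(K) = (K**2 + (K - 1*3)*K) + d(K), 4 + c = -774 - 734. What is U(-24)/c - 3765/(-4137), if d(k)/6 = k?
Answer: 270/1379 ≈ 0.19579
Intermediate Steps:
d(k) = 6*k
c = -1512 (c = -4 + (-774 - 734) = -4 - 1508 = -1512)
U(K) = K**2 + 6*K + K*(-3 + K) (U(K) = (K**2 + (K - 1*3)*K) + 6*K = (K**2 + (K - 3)*K) + 6*K = (K**2 + (-3 + K)*K) + 6*K = (K**2 + K*(-3 + K)) + 6*K = K**2 + 6*K + K*(-3 + K))
U(-24)/c - 3765/(-4137) = -24*(3 + 2*(-24))/(-1512) - 3765/(-4137) = -24*(3 - 48)*(-1/1512) - 3765*(-1/4137) = -24*(-45)*(-1/1512) + 1255/1379 = 1080*(-1/1512) + 1255/1379 = -5/7 + 1255/1379 = 270/1379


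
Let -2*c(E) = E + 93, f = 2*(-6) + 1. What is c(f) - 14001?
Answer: -14042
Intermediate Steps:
f = -11 (f = -12 + 1 = -11)
c(E) = -93/2 - E/2 (c(E) = -(E + 93)/2 = -(93 + E)/2 = -93/2 - E/2)
c(f) - 14001 = (-93/2 - 1/2*(-11)) - 14001 = (-93/2 + 11/2) - 14001 = -41 - 14001 = -14042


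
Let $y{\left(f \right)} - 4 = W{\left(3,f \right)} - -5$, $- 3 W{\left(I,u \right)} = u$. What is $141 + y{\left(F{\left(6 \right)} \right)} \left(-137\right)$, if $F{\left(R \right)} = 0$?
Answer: $-1092$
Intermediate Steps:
$W{\left(I,u \right)} = - \frac{u}{3}$
$y{\left(f \right)} = 9 - \frac{f}{3}$ ($y{\left(f \right)} = 4 - \left(-5 + \frac{f}{3}\right) = 9 - \frac{f}{3}$)
$141 + y{\left(F{\left(6 \right)} \right)} \left(-137\right) = 141 + \left(9 - 0\right) \left(-137\right) = 141 + \left(9 + 0\right) \left(-137\right) = 141 + 9 \left(-137\right) = 141 - 1233 = -1092$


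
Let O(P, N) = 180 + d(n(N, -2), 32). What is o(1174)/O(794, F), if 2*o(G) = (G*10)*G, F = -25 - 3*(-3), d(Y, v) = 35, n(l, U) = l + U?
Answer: 1378276/43 ≈ 32053.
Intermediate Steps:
n(l, U) = U + l
F = -16 (F = -25 + 9 = -16)
O(P, N) = 215 (O(P, N) = 180 + 35 = 215)
o(G) = 5*G² (o(G) = ((G*10)*G)/2 = ((10*G)*G)/2 = (10*G²)/2 = 5*G²)
o(1174)/O(794, F) = (5*1174²)/215 = (5*1378276)*(1/215) = 6891380*(1/215) = 1378276/43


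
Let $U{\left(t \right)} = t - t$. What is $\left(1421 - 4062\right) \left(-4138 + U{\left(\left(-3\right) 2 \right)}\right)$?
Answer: $10928458$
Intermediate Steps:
$U{\left(t \right)} = 0$
$\left(1421 - 4062\right) \left(-4138 + U{\left(\left(-3\right) 2 \right)}\right) = \left(1421 - 4062\right) \left(-4138 + 0\right) = \left(-2641\right) \left(-4138\right) = 10928458$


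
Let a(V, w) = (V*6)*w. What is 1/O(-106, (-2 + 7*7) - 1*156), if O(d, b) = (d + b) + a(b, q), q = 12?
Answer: -1/8063 ≈ -0.00012402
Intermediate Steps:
a(V, w) = 6*V*w (a(V, w) = (6*V)*w = 6*V*w)
O(d, b) = d + 73*b (O(d, b) = (d + b) + 6*b*12 = (b + d) + 72*b = d + 73*b)
1/O(-106, (-2 + 7*7) - 1*156) = 1/(-106 + 73*((-2 + 7*7) - 1*156)) = 1/(-106 + 73*((-2 + 49) - 156)) = 1/(-106 + 73*(47 - 156)) = 1/(-106 + 73*(-109)) = 1/(-106 - 7957) = 1/(-8063) = -1/8063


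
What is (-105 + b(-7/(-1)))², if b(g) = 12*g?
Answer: 441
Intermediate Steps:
(-105 + b(-7/(-1)))² = (-105 + 12*(-7/(-1)))² = (-105 + 12*(-7*(-1)))² = (-105 + 12*7)² = (-105 + 84)² = (-21)² = 441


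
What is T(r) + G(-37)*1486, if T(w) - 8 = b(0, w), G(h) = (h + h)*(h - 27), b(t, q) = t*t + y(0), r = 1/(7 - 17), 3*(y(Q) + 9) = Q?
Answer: 7037695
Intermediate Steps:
y(Q) = -9 + Q/3
r = -⅒ (r = 1/(-10) = -⅒ ≈ -0.10000)
b(t, q) = -9 + t² (b(t, q) = t*t + (-9 + (⅓)*0) = t² + (-9 + 0) = t² - 9 = -9 + t²)
G(h) = 2*h*(-27 + h) (G(h) = (2*h)*(-27 + h) = 2*h*(-27 + h))
T(w) = -1 (T(w) = 8 + (-9 + 0²) = 8 + (-9 + 0) = 8 - 9 = -1)
T(r) + G(-37)*1486 = -1 + (2*(-37)*(-27 - 37))*1486 = -1 + (2*(-37)*(-64))*1486 = -1 + 4736*1486 = -1 + 7037696 = 7037695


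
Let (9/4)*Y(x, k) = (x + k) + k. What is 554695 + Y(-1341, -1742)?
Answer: 4972955/9 ≈ 5.5255e+5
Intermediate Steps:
Y(x, k) = 4*x/9 + 8*k/9 (Y(x, k) = 4*((x + k) + k)/9 = 4*((k + x) + k)/9 = 4*(x + 2*k)/9 = 4*x/9 + 8*k/9)
554695 + Y(-1341, -1742) = 554695 + ((4/9)*(-1341) + (8/9)*(-1742)) = 554695 + (-596 - 13936/9) = 554695 - 19300/9 = 4972955/9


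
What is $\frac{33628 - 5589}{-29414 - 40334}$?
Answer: $- \frac{28039}{69748} \approx -0.402$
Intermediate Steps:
$\frac{33628 - 5589}{-29414 - 40334} = \frac{28039}{-69748} = 28039 \left(- \frac{1}{69748}\right) = - \frac{28039}{69748}$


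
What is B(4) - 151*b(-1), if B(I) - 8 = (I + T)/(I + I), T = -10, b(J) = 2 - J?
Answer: -1783/4 ≈ -445.75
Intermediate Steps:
B(I) = 8 + (-10 + I)/(2*I) (B(I) = 8 + (I - 10)/(I + I) = 8 + (-10 + I)/((2*I)) = 8 + (-10 + I)*(1/(2*I)) = 8 + (-10 + I)/(2*I))
B(4) - 151*b(-1) = (17/2 - 5/4) - 151*(2 - 1*(-1)) = (17/2 - 5*¼) - 151*(2 + 1) = (17/2 - 5/4) - 151*3 = 29/4 - 453 = -1783/4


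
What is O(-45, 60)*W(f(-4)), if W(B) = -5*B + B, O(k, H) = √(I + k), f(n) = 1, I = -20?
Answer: -4*I*√65 ≈ -32.249*I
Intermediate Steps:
O(k, H) = √(-20 + k)
W(B) = -4*B
O(-45, 60)*W(f(-4)) = √(-20 - 45)*(-4*1) = √(-65)*(-4) = (I*√65)*(-4) = -4*I*√65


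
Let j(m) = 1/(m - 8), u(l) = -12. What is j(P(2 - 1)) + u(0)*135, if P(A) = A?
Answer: -11341/7 ≈ -1620.1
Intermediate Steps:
j(m) = 1/(-8 + m)
j(P(2 - 1)) + u(0)*135 = 1/(-8 + (2 - 1)) - 12*135 = 1/(-8 + 1) - 1620 = 1/(-7) - 1620 = -1/7 - 1620 = -11341/7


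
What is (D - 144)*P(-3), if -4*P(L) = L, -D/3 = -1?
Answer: -423/4 ≈ -105.75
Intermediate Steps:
D = 3 (D = -3*(-1) = 3)
P(L) = -L/4
(D - 144)*P(-3) = (3 - 144)*(-¼*(-3)) = -141*¾ = -423/4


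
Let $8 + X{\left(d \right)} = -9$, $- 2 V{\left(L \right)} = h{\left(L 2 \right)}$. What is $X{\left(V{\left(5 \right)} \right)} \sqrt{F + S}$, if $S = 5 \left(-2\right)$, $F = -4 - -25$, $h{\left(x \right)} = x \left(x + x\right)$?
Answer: $- 17 \sqrt{11} \approx -56.383$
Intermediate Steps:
$h{\left(x \right)} = 2 x^{2}$ ($h{\left(x \right)} = x 2 x = 2 x^{2}$)
$F = 21$ ($F = -4 + 25 = 21$)
$V{\left(L \right)} = - 4 L^{2}$ ($V{\left(L \right)} = - \frac{2 \left(L 2\right)^{2}}{2} = - \frac{2 \left(2 L\right)^{2}}{2} = - \frac{2 \cdot 4 L^{2}}{2} = - \frac{8 L^{2}}{2} = - 4 L^{2}$)
$X{\left(d \right)} = -17$ ($X{\left(d \right)} = -8 - 9 = -17$)
$S = -10$
$X{\left(V{\left(5 \right)} \right)} \sqrt{F + S} = - 17 \sqrt{21 - 10} = - 17 \sqrt{11}$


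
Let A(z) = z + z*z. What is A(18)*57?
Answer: 19494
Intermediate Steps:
A(z) = z + z²
A(18)*57 = (18*(1 + 18))*57 = (18*19)*57 = 342*57 = 19494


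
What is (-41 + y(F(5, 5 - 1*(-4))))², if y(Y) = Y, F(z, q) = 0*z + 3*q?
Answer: 196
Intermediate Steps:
F(z, q) = 3*q (F(z, q) = 0 + 3*q = 3*q)
(-41 + y(F(5, 5 - 1*(-4))))² = (-41 + 3*(5 - 1*(-4)))² = (-41 + 3*(5 + 4))² = (-41 + 3*9)² = (-41 + 27)² = (-14)² = 196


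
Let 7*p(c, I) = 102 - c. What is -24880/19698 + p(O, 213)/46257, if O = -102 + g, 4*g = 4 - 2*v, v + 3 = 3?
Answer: -191717153/151861731 ≈ -1.2624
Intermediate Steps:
v = 0 (v = -3 + 3 = 0)
g = 1 (g = (4 - 2*0)/4 = (4 + 0)/4 = (¼)*4 = 1)
O = -101 (O = -102 + 1 = -101)
p(c, I) = 102/7 - c/7 (p(c, I) = (102 - c)/7 = 102/7 - c/7)
-24880/19698 + p(O, 213)/46257 = -24880/19698 + (102/7 - ⅐*(-101))/46257 = -24880*1/19698 + (102/7 + 101/7)*(1/46257) = -12440/9849 + 29*(1/46257) = -12440/9849 + 29/46257 = -191717153/151861731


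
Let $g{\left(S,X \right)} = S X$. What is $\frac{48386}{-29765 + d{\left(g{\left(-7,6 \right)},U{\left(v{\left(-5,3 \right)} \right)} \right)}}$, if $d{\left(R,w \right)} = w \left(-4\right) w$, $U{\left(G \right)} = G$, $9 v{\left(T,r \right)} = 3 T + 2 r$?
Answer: $- \frac{48386}{29769} \approx -1.6254$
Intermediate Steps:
$v{\left(T,r \right)} = \frac{T}{3} + \frac{2 r}{9}$ ($v{\left(T,r \right)} = \frac{3 T + 2 r}{9} = \frac{2 r + 3 T}{9} = \frac{T}{3} + \frac{2 r}{9}$)
$d{\left(R,w \right)} = - 4 w^{2}$ ($d{\left(R,w \right)} = - 4 w w = - 4 w^{2}$)
$\frac{48386}{-29765 + d{\left(g{\left(-7,6 \right)},U{\left(v{\left(-5,3 \right)} \right)} \right)}} = \frac{48386}{-29765 - 4 \left(\frac{1}{3} \left(-5\right) + \frac{2}{9} \cdot 3\right)^{2}} = \frac{48386}{-29765 - 4 \left(- \frac{5}{3} + \frac{2}{3}\right)^{2}} = \frac{48386}{-29765 - 4 \left(-1\right)^{2}} = \frac{48386}{-29765 - 4} = \frac{48386}{-29769} = 48386 \left(- \frac{1}{29769}\right) = - \frac{48386}{29769}$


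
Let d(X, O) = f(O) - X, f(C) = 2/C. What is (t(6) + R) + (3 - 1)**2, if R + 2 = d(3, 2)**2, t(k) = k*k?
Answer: 42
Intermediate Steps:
d(X, O) = -X + 2/O (d(X, O) = 2/O - X = -X + 2/O)
t(k) = k**2
R = 2 (R = -2 + (-1*3 + 2/2)**2 = -2 + (-3 + 2*(1/2))**2 = -2 + (-3 + 1)**2 = -2 + (-2)**2 = -2 + 4 = 2)
(t(6) + R) + (3 - 1)**2 = (6**2 + 2) + (3 - 1)**2 = (36 + 2) + 2**2 = 38 + 4 = 42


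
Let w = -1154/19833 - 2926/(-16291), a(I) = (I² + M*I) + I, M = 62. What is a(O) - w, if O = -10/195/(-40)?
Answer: -242152836569/5956778084400 ≈ -0.040652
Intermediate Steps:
O = 1/780 (O = -10*1/195*(-1/40) = -2/39*(-1/40) = 1/780 ≈ 0.0012821)
a(I) = I² + 63*I (a(I) = (I² + 62*I) + I = I² + 63*I)
w = 3566504/29372673 (w = -1154*1/19833 - 2926*(-1/16291) = -1154/19833 + 266/1481 = 3566504/29372673 ≈ 0.12142)
a(O) - w = (63 + 1/780)/780 - 1*3566504/29372673 = (1/780)*(49141/780) - 3566504/29372673 = 49141/608400 - 3566504/29372673 = -242152836569/5956778084400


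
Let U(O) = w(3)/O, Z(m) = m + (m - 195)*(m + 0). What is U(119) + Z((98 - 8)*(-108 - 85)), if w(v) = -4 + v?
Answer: 36305314919/119 ≈ 3.0509e+8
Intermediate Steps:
Z(m) = m + m*(-195 + m) (Z(m) = m + (-195 + m)*m = m + m*(-195 + m))
U(O) = -1/O (U(O) = (-4 + 3)/O = -1/O)
U(119) + Z((98 - 8)*(-108 - 85)) = -1/119 + ((98 - 8)*(-108 - 85))*(-194 + (98 - 8)*(-108 - 85)) = -1*1/119 + (90*(-193))*(-194 + 90*(-193)) = -1/119 - 17370*(-194 - 17370) = -1/119 - 17370*(-17564) = -1/119 + 305086680 = 36305314919/119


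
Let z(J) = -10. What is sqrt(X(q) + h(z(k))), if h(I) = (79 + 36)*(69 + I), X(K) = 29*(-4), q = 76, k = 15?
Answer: 3*sqrt(741) ≈ 81.664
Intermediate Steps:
X(K) = -116
h(I) = 7935 + 115*I (h(I) = 115*(69 + I) = 7935 + 115*I)
sqrt(X(q) + h(z(k))) = sqrt(-116 + (7935 + 115*(-10))) = sqrt(-116 + (7935 - 1150)) = sqrt(-116 + 6785) = sqrt(6669) = 3*sqrt(741)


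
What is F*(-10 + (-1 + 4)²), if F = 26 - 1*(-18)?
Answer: -44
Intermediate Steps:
F = 44 (F = 26 + 18 = 44)
F*(-10 + (-1 + 4)²) = 44*(-10 + (-1 + 4)²) = 44*(-10 + 3²) = 44*(-10 + 9) = 44*(-1) = -44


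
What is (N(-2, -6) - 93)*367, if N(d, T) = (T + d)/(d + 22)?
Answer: -171389/5 ≈ -34278.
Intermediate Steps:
N(d, T) = (T + d)/(22 + d)
(N(-2, -6) - 93)*367 = ((-6 - 2)/(22 - 2) - 93)*367 = (-8/20 - 93)*367 = ((1/20)*(-8) - 93)*367 = (-2/5 - 93)*367 = -467/5*367 = -171389/5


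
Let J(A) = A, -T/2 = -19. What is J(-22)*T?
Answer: -836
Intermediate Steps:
T = 38 (T = -2*(-19) = 38)
J(-22)*T = -22*38 = -836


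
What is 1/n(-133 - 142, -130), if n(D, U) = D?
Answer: -1/275 ≈ -0.0036364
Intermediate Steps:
1/n(-133 - 142, -130) = 1/(-133 - 142) = 1/(-275) = -1/275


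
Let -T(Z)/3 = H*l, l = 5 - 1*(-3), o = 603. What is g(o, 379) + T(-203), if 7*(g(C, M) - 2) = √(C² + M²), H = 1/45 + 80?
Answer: -28778/15 + 5*√20290/7 ≈ -1816.8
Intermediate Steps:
H = 3601/45 (H = 1/45 + 80 = 3601/45 ≈ 80.022)
l = 8 (l = 5 + 3 = 8)
g(C, M) = 2 + √(C² + M²)/7
T(Z) = -28808/15 (T(Z) = -3601*8/15 = -3*28808/45 = -28808/15)
g(o, 379) + T(-203) = (2 + √(603² + 379²)/7) - 28808/15 = (2 + √(363609 + 143641)/7) - 28808/15 = (2 + √507250/7) - 28808/15 = (2 + (5*√20290)/7) - 28808/15 = (2 + 5*√20290/7) - 28808/15 = -28778/15 + 5*√20290/7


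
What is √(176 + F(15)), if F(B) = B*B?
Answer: √401 ≈ 20.025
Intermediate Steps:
F(B) = B²
√(176 + F(15)) = √(176 + 15²) = √(176 + 225) = √401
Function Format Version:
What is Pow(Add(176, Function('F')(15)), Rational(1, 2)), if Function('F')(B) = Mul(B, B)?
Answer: Pow(401, Rational(1, 2)) ≈ 20.025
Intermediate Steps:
Function('F')(B) = Pow(B, 2)
Pow(Add(176, Function('F')(15)), Rational(1, 2)) = Pow(Add(176, Pow(15, 2)), Rational(1, 2)) = Pow(Add(176, 225), Rational(1, 2)) = Pow(401, Rational(1, 2))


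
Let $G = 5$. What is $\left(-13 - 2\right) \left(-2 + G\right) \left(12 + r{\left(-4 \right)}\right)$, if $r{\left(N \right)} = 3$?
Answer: $-675$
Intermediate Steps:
$\left(-13 - 2\right) \left(-2 + G\right) \left(12 + r{\left(-4 \right)}\right) = \left(-13 - 2\right) \left(-2 + 5\right) \left(12 + 3\right) = \left(-15\right) 3 \cdot 15 = \left(-45\right) 15 = -675$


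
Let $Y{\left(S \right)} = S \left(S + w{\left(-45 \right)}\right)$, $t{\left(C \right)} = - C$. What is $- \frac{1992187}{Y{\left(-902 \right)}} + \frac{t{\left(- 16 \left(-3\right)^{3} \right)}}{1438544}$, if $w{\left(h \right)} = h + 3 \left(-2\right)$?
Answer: $- \frac{179138750345}{77286315854} \approx -2.3179$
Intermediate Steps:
$w{\left(h \right)} = -6 + h$ ($w{\left(h \right)} = h - 6 = -6 + h$)
$Y{\left(S \right)} = S \left(-51 + S\right)$ ($Y{\left(S \right)} = S \left(S - 51\right) = S \left(-51 + S\right)$)
$- \frac{1992187}{Y{\left(-902 \right)}} + \frac{t{\left(- 16 \left(-3\right)^{3} \right)}}{1438544} = - \frac{1992187}{\left(-902\right) \left(-51 - 902\right)} + \frac{\left(-1\right) \left(- 16 \left(-3\right)^{3}\right)}{1438544} = - \frac{1992187}{\left(-902\right) \left(-953\right)} + - \left(-16\right) \left(-27\right) \frac{1}{1438544} = - \frac{1992187}{859606} + \left(-1\right) 432 \cdot \frac{1}{1438544} = \left(-1992187\right) \frac{1}{859606} - \frac{27}{89909} = - \frac{1992187}{859606} - \frac{27}{89909} = - \frac{179138750345}{77286315854}$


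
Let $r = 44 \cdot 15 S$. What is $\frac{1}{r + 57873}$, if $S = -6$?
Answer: $\frac{1}{53913} \approx 1.8548 \cdot 10^{-5}$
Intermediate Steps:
$r = -3960$ ($r = 44 \cdot 15 \left(-6\right) = 660 \left(-6\right) = -3960$)
$\frac{1}{r + 57873} = \frac{1}{-3960 + 57873} = \frac{1}{53913}$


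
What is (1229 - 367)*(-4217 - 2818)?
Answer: -6064170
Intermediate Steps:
(1229 - 367)*(-4217 - 2818) = 862*(-7035) = -6064170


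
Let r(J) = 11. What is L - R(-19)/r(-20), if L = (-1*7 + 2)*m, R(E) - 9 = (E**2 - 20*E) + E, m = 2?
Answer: -841/11 ≈ -76.455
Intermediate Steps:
R(E) = 9 + E**2 - 19*E (R(E) = 9 + ((E**2 - 20*E) + E) = 9 + (E**2 - 19*E) = 9 + E**2 - 19*E)
L = -10 (L = (-1*7 + 2)*2 = (-7 + 2)*2 = -5*2 = -10)
L - R(-19)/r(-20) = -10 - (9 + (-19)**2 - 19*(-19))/11 = -10 - (9 + 361 + 361)/11 = -10 - 731/11 = -841/11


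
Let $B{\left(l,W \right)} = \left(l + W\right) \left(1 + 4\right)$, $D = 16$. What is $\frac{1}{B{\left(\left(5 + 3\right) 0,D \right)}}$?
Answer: $\frac{1}{80} \approx 0.0125$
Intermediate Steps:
$B{\left(l,W \right)} = 5 W + 5 l$ ($B{\left(l,W \right)} = \left(W + l\right) 5 = 5 W + 5 l$)
$\frac{1}{B{\left(\left(5 + 3\right) 0,D \right)}} = \frac{1}{5 \cdot 16 + 5 \left(5 + 3\right) 0} = \frac{1}{80 + 5 \cdot 8 \cdot 0} = \frac{1}{80 + 5 \cdot 0} = \frac{1}{80 + 0} = \frac{1}{80}$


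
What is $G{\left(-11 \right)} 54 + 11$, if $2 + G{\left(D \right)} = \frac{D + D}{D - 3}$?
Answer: $- \frac{85}{7} \approx -12.143$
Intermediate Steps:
$G{\left(D \right)} = -2 + \frac{2 D}{-3 + D}$ ($G{\left(D \right)} = -2 + \frac{D + D}{D - 3} = -2 + \frac{2 D}{-3 + D}$)
$G{\left(-11 \right)} 54 + 11 = \frac{6}{-3 - 11} \cdot 54 + 11 = \frac{6}{-14} \cdot 54 + 11 = 6 \left(- \frac{1}{14}\right) 54 + 11 = \left(- \frac{3}{7}\right) 54 + 11 = - \frac{162}{7} + 11 = - \frac{85}{7}$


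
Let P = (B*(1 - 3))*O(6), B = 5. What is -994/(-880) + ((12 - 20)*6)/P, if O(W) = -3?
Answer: -207/440 ≈ -0.47045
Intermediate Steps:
P = 30 (P = (5*(1 - 3))*(-3) = (5*(-2))*(-3) = -10*(-3) = 30)
-994/(-880) + ((12 - 20)*6)/P = -994/(-880) + ((12 - 20)*6)/30 = -994*(-1/880) - 8*6*(1/30) = 497/440 - 48*1/30 = 497/440 - 8/5 = -207/440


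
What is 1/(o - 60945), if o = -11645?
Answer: -1/72590 ≈ -1.3776e-5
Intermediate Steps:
1/(o - 60945) = 1/(-11645 - 60945) = 1/(-72590) = -1/72590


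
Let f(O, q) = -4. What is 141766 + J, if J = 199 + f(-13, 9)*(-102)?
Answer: 142373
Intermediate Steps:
J = 607 (J = 199 - 4*(-102) = 199 + 408 = 607)
141766 + J = 141766 + 607 = 142373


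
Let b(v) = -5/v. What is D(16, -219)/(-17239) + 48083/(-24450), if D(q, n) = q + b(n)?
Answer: -20179501817/10256343050 ≈ -1.9675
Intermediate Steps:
D(q, n) = q - 5/n
D(16, -219)/(-17239) + 48083/(-24450) = (16 - 5/(-219))/(-17239) + 48083/(-24450) = (16 - 5*(-1/219))*(-1/17239) + 48083*(-1/24450) = (16 + 5/219)*(-1/17239) - 48083/24450 = (3509/219)*(-1/17239) - 48083/24450 = -3509/3775341 - 48083/24450 = -20179501817/10256343050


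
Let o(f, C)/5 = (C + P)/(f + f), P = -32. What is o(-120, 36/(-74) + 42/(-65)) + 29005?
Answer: 837104221/28860 ≈ 29006.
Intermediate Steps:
o(f, C) = 5*(-32 + C)/(2*f) (o(f, C) = 5*((C - 32)/(f + f)) = 5*((-32 + C)/((2*f))) = 5*((-32 + C)*(1/(2*f))) = 5*((-32 + C)/(2*f)) = 5*(-32 + C)/(2*f))
o(-120, 36/(-74) + 42/(-65)) + 29005 = (5/2)*(-32 + (36/(-74) + 42/(-65)))/(-120) + 29005 = (5/2)*(-1/120)*(-32 + (36*(-1/74) + 42*(-1/65))) + 29005 = (5/2)*(-1/120)*(-32 + (-18/37 - 42/65)) + 29005 = (5/2)*(-1/120)*(-32 - 2724/2405) + 29005 = (5/2)*(-1/120)*(-79684/2405) + 29005 = 19921/28860 + 29005 = 837104221/28860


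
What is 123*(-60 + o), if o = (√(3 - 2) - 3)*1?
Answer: -7626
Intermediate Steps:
o = -2 (o = (√1 - 3)*1 = (1 - 3)*1 = -2*1 = -2)
123*(-60 + o) = 123*(-60 - 2) = 123*(-62) = -7626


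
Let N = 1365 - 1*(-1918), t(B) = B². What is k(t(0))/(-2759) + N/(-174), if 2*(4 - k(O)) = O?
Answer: -9058493/480066 ≈ -18.869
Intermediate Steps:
k(O) = 4 - O/2
N = 3283 (N = 1365 + 1918 = 3283)
k(t(0))/(-2759) + N/(-174) = (4 - ½*0²)/(-2759) + 3283/(-174) = (4 - ½*0)*(-1/2759) + 3283*(-1/174) = (4 + 0)*(-1/2759) - 3283/174 = 4*(-1/2759) - 3283/174 = -4/2759 - 3283/174 = -9058493/480066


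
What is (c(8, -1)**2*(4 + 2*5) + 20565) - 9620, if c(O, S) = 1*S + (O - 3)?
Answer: 11169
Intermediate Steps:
c(O, S) = -3 + O + S (c(O, S) = S + (-3 + O) = -3 + O + S)
(c(8, -1)**2*(4 + 2*5) + 20565) - 9620 = ((-3 + 8 - 1)**2*(4 + 2*5) + 20565) - 9620 = (4**2*(4 + 10) + 20565) - 9620 = (16*14 + 20565) - 9620 = (224 + 20565) - 9620 = 20789 - 9620 = 11169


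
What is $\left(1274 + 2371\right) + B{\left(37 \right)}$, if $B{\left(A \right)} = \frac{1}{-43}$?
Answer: $\frac{156734}{43} \approx 3645.0$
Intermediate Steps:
$B{\left(A \right)} = - \frac{1}{43}$
$\left(1274 + 2371\right) + B{\left(37 \right)} = \left(1274 + 2371\right) - \frac{1}{43} = 3645 - \frac{1}{43} = \frac{156734}{43}$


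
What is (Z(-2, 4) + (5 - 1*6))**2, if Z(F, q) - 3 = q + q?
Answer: 100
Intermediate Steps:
Z(F, q) = 3 + 2*q (Z(F, q) = 3 + (q + q) = 3 + 2*q)
(Z(-2, 4) + (5 - 1*6))**2 = ((3 + 2*4) + (5 - 1*6))**2 = ((3 + 8) + (5 - 6))**2 = (11 - 1)**2 = 10**2 = 100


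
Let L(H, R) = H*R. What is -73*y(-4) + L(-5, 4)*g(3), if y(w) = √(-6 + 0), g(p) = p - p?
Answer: -73*I*√6 ≈ -178.81*I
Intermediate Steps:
g(p) = 0
y(w) = I*√6 (y(w) = √(-6) = I*√6)
-73*y(-4) + L(-5, 4)*g(3) = -73*I*√6 - 5*4*0 = -73*I*√6 - 20*0 = -73*I*√6 + 0 = -73*I*√6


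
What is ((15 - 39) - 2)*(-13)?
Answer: 338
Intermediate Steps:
((15 - 39) - 2)*(-13) = (-24 - 2)*(-13) = -26*(-13) = 338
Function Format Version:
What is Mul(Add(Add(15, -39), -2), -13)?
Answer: 338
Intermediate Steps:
Mul(Add(Add(15, -39), -2), -13) = Mul(Add(-24, -2), -13) = Mul(-26, -13) = 338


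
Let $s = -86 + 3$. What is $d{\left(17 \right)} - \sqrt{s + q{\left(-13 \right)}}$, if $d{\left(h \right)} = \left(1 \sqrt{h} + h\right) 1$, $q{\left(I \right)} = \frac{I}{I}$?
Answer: $17 + \sqrt{17} - i \sqrt{82} \approx 21.123 - 9.0554 i$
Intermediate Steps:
$s = -83$
$q{\left(I \right)} = 1$
$d{\left(h \right)} = h + \sqrt{h}$ ($d{\left(h \right)} = \left(\sqrt{h} + h\right) 1 = \left(h + \sqrt{h}\right) 1 = h + \sqrt{h}$)
$d{\left(17 \right)} - \sqrt{s + q{\left(-13 \right)}} = \left(17 + \sqrt{17}\right) - \sqrt{-83 + 1} = \left(17 + \sqrt{17}\right) - \sqrt{-82} = \left(17 + \sqrt{17}\right) - i \sqrt{82} = 17 + \sqrt{17} - i \sqrt{82}$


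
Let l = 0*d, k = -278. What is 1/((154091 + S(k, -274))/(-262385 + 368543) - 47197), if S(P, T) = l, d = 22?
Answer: -106158/5010185035 ≈ -2.1188e-5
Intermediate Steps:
l = 0 (l = 0*22 = 0)
S(P, T) = 0
1/((154091 + S(k, -274))/(-262385 + 368543) - 47197) = 1/((154091 + 0)/(-262385 + 368543) - 47197) = 1/(154091/106158 - 47197) = 1/(-5010185035/106158) = -106158/5010185035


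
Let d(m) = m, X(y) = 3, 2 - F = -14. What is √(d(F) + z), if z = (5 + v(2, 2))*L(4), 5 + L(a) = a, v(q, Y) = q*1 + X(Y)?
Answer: √6 ≈ 2.4495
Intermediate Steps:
F = 16 (F = 2 - 1*(-14) = 2 + 14 = 16)
v(q, Y) = 3 + q (v(q, Y) = q*1 + 3 = q + 3 = 3 + q)
L(a) = -5 + a
z = -10 (z = (5 + (3 + 2))*(-5 + 4) = (5 + 5)*(-1) = 10*(-1) = -10)
√(d(F) + z) = √(16 - 10) = √6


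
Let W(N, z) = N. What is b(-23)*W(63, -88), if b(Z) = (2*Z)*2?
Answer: -5796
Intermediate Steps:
b(Z) = 4*Z
b(-23)*W(63, -88) = (4*(-23))*63 = -92*63 = -5796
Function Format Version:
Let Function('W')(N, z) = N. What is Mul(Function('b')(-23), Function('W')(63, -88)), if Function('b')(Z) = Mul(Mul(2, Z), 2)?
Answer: -5796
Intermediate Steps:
Function('b')(Z) = Mul(4, Z)
Mul(Function('b')(-23), Function('W')(63, -88)) = Mul(Mul(4, -23), 63) = Mul(-92, 63) = -5796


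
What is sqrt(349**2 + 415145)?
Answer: sqrt(536946) ≈ 732.77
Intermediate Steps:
sqrt(349**2 + 415145) = sqrt(121801 + 415145) = sqrt(536946)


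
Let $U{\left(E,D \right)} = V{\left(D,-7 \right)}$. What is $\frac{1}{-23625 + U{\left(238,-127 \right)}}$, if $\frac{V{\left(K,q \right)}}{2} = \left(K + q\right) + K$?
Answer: $- \frac{1}{24147} \approx -4.1413 \cdot 10^{-5}$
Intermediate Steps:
$V{\left(K,q \right)} = 2 q + 4 K$ ($V{\left(K,q \right)} = 2 \left(\left(K + q\right) + K\right) = 2 \left(q + 2 K\right) = 2 q + 4 K$)
$U{\left(E,D \right)} = -14 + 4 D$ ($U{\left(E,D \right)} = 2 \left(-7\right) + 4 D = -14 + 4 D$)
$\frac{1}{-23625 + U{\left(238,-127 \right)}} = \frac{1}{-23625 + \left(-14 + 4 \left(-127\right)\right)} = \frac{1}{-23625 - 522} = \frac{1}{-24147} = - \frac{1}{24147}$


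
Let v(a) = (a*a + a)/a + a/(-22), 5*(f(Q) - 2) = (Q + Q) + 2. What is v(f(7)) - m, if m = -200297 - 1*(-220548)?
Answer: -1113477/55 ≈ -20245.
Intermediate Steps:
f(Q) = 12/5 + 2*Q/5 (f(Q) = 2 + ((Q + Q) + 2)/5 = 2 + (2*Q + 2)/5 = 2 + (2 + 2*Q)/5 = 2 + (⅖ + 2*Q/5) = 12/5 + 2*Q/5)
v(a) = -a/22 + (a + a²)/a (v(a) = (a² + a)/a + a*(-1/22) = (a + a²)/a - a/22 = -a/22 + (a + a²)/a)
m = 20251 (m = -200297 + 220548 = 20251)
v(f(7)) - m = (1 + 21*(12/5 + (⅖)*7)/22) - 1*20251 = (1 + 21*(12/5 + 14/5)/22) - 20251 = (1 + (21/22)*(26/5)) - 20251 = (1 + 273/55) - 20251 = 328/55 - 20251 = -1113477/55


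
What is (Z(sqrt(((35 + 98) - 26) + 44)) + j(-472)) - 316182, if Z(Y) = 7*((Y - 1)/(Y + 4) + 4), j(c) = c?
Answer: -8548685/27 - 7*sqrt(151)/27 ≈ -3.1662e+5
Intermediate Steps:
Z(Y) = 28 + 7*(-1 + Y)/(4 + Y) (Z(Y) = 7*((-1 + Y)/(4 + Y) + 4) = 7*(4 + (-1 + Y)/(4 + Y)) = 28 + 7*(-1 + Y)/(4 + Y))
(Z(sqrt(((35 + 98) - 26) + 44)) + j(-472)) - 316182 = (35*(3 + sqrt(((35 + 98) - 26) + 44))/(4 + sqrt(((35 + 98) - 26) + 44)) - 472) - 316182 = (35*(3 + sqrt((133 - 26) + 44))/(4 + sqrt((133 - 26) + 44)) - 472) - 316182 = (35*(3 + sqrt(107 + 44))/(4 + sqrt(107 + 44)) - 472) - 316182 = (35*(3 + sqrt(151))/(4 + sqrt(151)) - 472) - 316182 = (-472 + 35*(3 + sqrt(151))/(4 + sqrt(151))) - 316182 = -316654 + 35*(3 + sqrt(151))/(4 + sqrt(151))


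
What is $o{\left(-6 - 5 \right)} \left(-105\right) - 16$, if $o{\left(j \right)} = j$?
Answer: $1139$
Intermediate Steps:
$o{\left(-6 - 5 \right)} \left(-105\right) - 16 = \left(-6 - 5\right) \left(-105\right) - 16 = \left(-11\right) \left(-105\right) - 16 = 1155 - 16 = 1139$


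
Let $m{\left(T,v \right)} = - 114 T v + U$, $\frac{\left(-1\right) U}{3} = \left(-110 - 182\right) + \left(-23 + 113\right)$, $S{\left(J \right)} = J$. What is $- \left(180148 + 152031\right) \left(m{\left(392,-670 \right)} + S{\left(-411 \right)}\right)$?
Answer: $-9945822926745$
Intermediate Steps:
$U = 606$ ($U = - 3 \left(\left(-110 - 182\right) + \left(-23 + 113\right)\right) = - 3 \left(-292 + 90\right) = \left(-3\right) \left(-202\right) = 606$)
$m{\left(T,v \right)} = 606 - 114 T v$ ($m{\left(T,v \right)} = - 114 T v + 606 = 606 - 114 T v$)
$- \left(180148 + 152031\right) \left(m{\left(392,-670 \right)} + S{\left(-411 \right)}\right) = - \left(180148 + 152031\right) \left(\left(606 - 44688 \left(-670\right)\right) - 411\right) = - 332179 \left(\left(606 + 29940960\right) - 411\right) = - 332179 \left(29941566 - 411\right) = - 332179 \cdot 29941155 = \left(-1\right) 9945822926745 = -9945822926745$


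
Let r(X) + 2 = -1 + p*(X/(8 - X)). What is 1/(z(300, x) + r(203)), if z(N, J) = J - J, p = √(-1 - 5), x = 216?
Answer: -38025/196493 + 13195*I*√6/196493 ≈ -0.19352 + 0.16449*I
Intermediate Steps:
p = I*√6 (p = √(-6) = I*√6 ≈ 2.4495*I)
z(N, J) = 0
r(X) = -3 + I*X*√6/(8 - X) (r(X) = -2 + (-1 + (I*√6)*(X/(8 - X))) = -2 + (-1 + I*X*√6/(8 - X)) = -3 + I*X*√6/(8 - X))
1/(z(300, x) + r(203)) = 1/(0 + (24 - 3*203 - 1*I*203*√6)/(-8 + 203)) = 1/(0 + (24 - 609 - 203*I*√6)/195) = 1/(0 + (-585 - 203*I*√6)/195) = 1/(0 + (-3 - 203*I*√6/195)) = 1/(-3 - 203*I*√6/195)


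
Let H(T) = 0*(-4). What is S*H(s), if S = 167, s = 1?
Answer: 0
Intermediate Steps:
H(T) = 0
S*H(s) = 167*0 = 0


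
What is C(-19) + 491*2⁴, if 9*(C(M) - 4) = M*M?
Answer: 71101/9 ≈ 7900.1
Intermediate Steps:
C(M) = 4 + M²/9 (C(M) = 4 + (M*M)/9 = 4 + M²/9)
C(-19) + 491*2⁴ = (4 + (⅑)*(-19)²) + 491*2⁴ = (4 + (⅑)*361) + 491*16 = (4 + 361/9) + 7856 = 397/9 + 7856 = 71101/9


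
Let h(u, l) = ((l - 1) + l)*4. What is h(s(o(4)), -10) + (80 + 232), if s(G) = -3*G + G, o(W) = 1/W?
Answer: 228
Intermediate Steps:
o(W) = 1/W
s(G) = -2*G
h(u, l) = -4 + 8*l (h(u, l) = ((-1 + l) + l)*4 = (-1 + 2*l)*4 = -4 + 8*l)
h(s(o(4)), -10) + (80 + 232) = (-4 + 8*(-10)) + (80 + 232) = (-4 - 80) + 312 = -84 + 312 = 228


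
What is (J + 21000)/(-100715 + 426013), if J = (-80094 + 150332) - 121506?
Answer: -15134/162649 ≈ -0.093047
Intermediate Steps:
J = -51268 (J = 70238 - 121506 = -51268)
(J + 21000)/(-100715 + 426013) = (-51268 + 21000)/(-100715 + 426013) = -30268/325298 = -30268*1/325298 = -15134/162649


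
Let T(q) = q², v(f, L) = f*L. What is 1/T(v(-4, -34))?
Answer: 1/18496 ≈ 5.4066e-5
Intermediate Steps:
v(f, L) = L*f
1/T(v(-4, -34)) = 1/((-34*(-4))²) = 1/(136²) = 1/18496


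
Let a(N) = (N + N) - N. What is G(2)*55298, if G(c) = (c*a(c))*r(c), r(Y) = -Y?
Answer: -442384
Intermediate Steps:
a(N) = N (a(N) = 2*N - N = N)
G(c) = -c**3 (G(c) = (c*c)*(-c) = c**2*(-c) = -c**3)
G(2)*55298 = -1*2**3*55298 = -1*8*55298 = -8*55298 = -442384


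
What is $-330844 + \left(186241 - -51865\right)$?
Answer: $-92738$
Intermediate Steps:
$-330844 + \left(186241 - -51865\right) = -330844 + \left(186241 + 51865\right) = -330844 + 238106 = -92738$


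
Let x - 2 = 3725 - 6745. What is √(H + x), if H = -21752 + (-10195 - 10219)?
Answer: 8*I*√706 ≈ 212.57*I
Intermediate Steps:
x = -3018 (x = 2 + (3725 - 6745) = 2 - 3020 = -3018)
H = -42166 (H = -21752 - 20414 = -42166)
√(H + x) = √(-42166 - 3018) = √(-45184) = 8*I*√706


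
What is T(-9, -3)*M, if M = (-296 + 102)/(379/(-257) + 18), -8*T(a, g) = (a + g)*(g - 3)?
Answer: 448722/4247 ≈ 105.66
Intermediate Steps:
T(a, g) = -(-3 + g)*(a + g)/8 (T(a, g) = -(a + g)*(g - 3)/8 = -(a + g)*(-3 + g)/8 = -(-3 + g)*(a + g)/8)
M = -49858/4247 (M = -194/(379*(-1/257) + 18) = -194/(-379/257 + 18) = -194/4247/257 = -194*257/4247 = -49858/4247 ≈ -11.740)
T(-9, -3)*M = (-⅛*(-3)² + (3/8)*(-9) + (3/8)*(-3) - ⅛*(-9)*(-3))*(-49858/4247) = (-⅛*9 - 27/8 - 9/8 - 27/8)*(-49858/4247) = (-9/8 - 27/8 - 9/8 - 27/8)*(-49858/4247) = -9*(-49858/4247) = 448722/4247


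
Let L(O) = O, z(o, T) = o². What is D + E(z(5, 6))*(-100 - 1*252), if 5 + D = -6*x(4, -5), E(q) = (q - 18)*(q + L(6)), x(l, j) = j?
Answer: -76359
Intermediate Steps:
E(q) = (-18 + q)*(6 + q) (E(q) = (q - 18)*(q + 6) = (-18 + q)*(6 + q))
D = 25 (D = -5 - 6*(-5) = -5 + 30 = 25)
D + E(z(5, 6))*(-100 - 1*252) = 25 + (-108 + (5²)² - 12*5²)*(-100 - 1*252) = 25 + (-108 + 25² - 12*25)*(-100 - 252) = 25 + (-108 + 625 - 300)*(-352) = 25 + 217*(-352) = 25 - 76384 = -76359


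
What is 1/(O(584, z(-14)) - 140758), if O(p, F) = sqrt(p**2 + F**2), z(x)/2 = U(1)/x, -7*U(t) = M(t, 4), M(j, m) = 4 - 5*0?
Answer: -168979979/23784874446346 - 49*sqrt(51179717)/11892437223173 ≈ -7.1340e-6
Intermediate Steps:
M(j, m) = 4 (M(j, m) = 4 + 0 = 4)
U(t) = -4/7 (U(t) = -1/7*4 = -4/7)
z(x) = -8/(7*x) (z(x) = 2*(-4/(7*x)) = -8/(7*x))
O(p, F) = sqrt(F**2 + p**2)
1/(O(584, z(-14)) - 140758) = 1/(sqrt((-8/7/(-14))**2 + 584**2) - 140758) = 1/(sqrt((-8/7*(-1/14))**2 + 341056) - 140758) = 1/(sqrt((4/49)**2 + 341056) - 140758) = 1/(sqrt(16/2401 + 341056) - 140758) = 1/(sqrt(818875472/2401) - 140758) = 1/(4*sqrt(51179717)/49 - 140758) = 1/(-140758 + 4*sqrt(51179717)/49)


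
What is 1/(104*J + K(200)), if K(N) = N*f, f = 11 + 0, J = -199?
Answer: -1/18496 ≈ -5.4066e-5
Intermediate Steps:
f = 11
K(N) = 11*N (K(N) = N*11 = 11*N)
1/(104*J + K(200)) = 1/(104*(-199) + 11*200) = 1/(-20696 + 2200) = 1/(-18496) = -1/18496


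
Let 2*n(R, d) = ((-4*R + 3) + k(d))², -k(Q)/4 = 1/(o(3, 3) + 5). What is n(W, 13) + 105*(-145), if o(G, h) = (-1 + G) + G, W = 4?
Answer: -756761/50 ≈ -15135.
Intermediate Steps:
o(G, h) = -1 + 2*G
k(Q) = -⅖ (k(Q) = -4/((-1 + 2*3) + 5) = -4/((-1 + 6) + 5) = -4/(5 + 5) = -4/10 = -4*⅒ = -⅖)
n(R, d) = (13/5 - 4*R)²/2 (n(R, d) = ((-4*R + 3) - ⅖)²/2 = ((3 - 4*R) - ⅖)²/2 = (13/5 - 4*R)²/2)
n(W, 13) + 105*(-145) = (-13 + 20*4)²/50 + 105*(-145) = (-13 + 80)²/50 - 15225 = (1/50)*67² - 15225 = (1/50)*4489 - 15225 = 4489/50 - 15225 = -756761/50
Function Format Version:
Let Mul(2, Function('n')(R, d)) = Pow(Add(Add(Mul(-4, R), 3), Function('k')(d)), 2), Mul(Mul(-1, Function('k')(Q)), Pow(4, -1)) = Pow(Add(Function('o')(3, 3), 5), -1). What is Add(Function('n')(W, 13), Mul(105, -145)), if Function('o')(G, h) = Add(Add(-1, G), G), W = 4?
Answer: Rational(-756761, 50) ≈ -15135.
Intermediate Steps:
Function('o')(G, h) = Add(-1, Mul(2, G))
Function('k')(Q) = Rational(-2, 5) (Function('k')(Q) = Mul(-4, Pow(Add(Add(-1, Mul(2, 3)), 5), -1)) = Mul(-4, Pow(Add(Add(-1, 6), 5), -1)) = Mul(-4, Pow(Add(5, 5), -1)) = Mul(-4, Pow(10, -1)) = Mul(-4, Rational(1, 10)) = Rational(-2, 5))
Function('n')(R, d) = Mul(Rational(1, 2), Pow(Add(Rational(13, 5), Mul(-4, R)), 2)) (Function('n')(R, d) = Mul(Rational(1, 2), Pow(Add(Add(Mul(-4, R), 3), Rational(-2, 5)), 2)) = Mul(Rational(1, 2), Pow(Add(Add(3, Mul(-4, R)), Rational(-2, 5)), 2)) = Mul(Rational(1, 2), Pow(Add(Rational(13, 5), Mul(-4, R)), 2)))
Add(Function('n')(W, 13), Mul(105, -145)) = Add(Mul(Rational(1, 50), Pow(Add(-13, Mul(20, 4)), 2)), Mul(105, -145)) = Add(Mul(Rational(1, 50), Pow(Add(-13, 80), 2)), -15225) = Add(Mul(Rational(1, 50), Pow(67, 2)), -15225) = Add(Mul(Rational(1, 50), 4489), -15225) = Add(Rational(4489, 50), -15225) = Rational(-756761, 50)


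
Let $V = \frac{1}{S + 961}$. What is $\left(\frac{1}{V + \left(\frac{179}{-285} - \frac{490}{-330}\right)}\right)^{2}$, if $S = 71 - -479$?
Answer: $\frac{22439026890225}{16497252545761} \approx 1.3602$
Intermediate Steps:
$S = 550$ ($S = 71 + 479 = 550$)
$V = \frac{1}{1511}$ ($V = \frac{1}{550 + 961} = \frac{1}{1511} \approx 0.00066181$)
$\left(\frac{1}{V + \left(\frac{179}{-285} - \frac{490}{-330}\right)}\right)^{2} = \left(\frac{1}{\frac{1}{1511} + \left(\frac{179}{-285} - \frac{490}{-330}\right)}\right)^{2} = \left(\frac{1}{\frac{1}{1511} + \left(179 \left(- \frac{1}{285}\right) - - \frac{49}{33}\right)}\right)^{2} = \left(\frac{1}{\frac{1}{1511} + \left(- \frac{179}{285} + \frac{49}{33}\right)}\right)^{2} = \left(\frac{1}{\frac{1}{1511} + \frac{2686}{3135}}\right)^{2} = \left(\frac{1}{\frac{4061681}{4736985}}\right)^{2} = \left(\frac{4736985}{4061681}\right)^{2} = \frac{22439026890225}{16497252545761}$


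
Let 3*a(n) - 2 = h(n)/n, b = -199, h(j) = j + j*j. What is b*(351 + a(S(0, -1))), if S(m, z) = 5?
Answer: -211139/3 ≈ -70380.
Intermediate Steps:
h(j) = j + j**2
a(n) = 1 + n/3 (a(n) = 2/3 + ((n*(1 + n))/n)/3 = 2/3 + (1 + n)/3 = 2/3 + (1/3 + n/3) = 1 + n/3)
b*(351 + a(S(0, -1))) = -199*(351 + (1 + (1/3)*5)) = -199*(351 + (1 + 5/3)) = -199*(351 + 8/3) = -199*1061/3 = -211139/3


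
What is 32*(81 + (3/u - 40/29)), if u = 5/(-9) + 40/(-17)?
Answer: 32454208/12905 ≈ 2514.9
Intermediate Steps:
u = -445/153 (u = 5*(-1/9) + 40*(-1/17) = -5/9 - 40/17 = -445/153 ≈ -2.9085)
32*(81 + (3/u - 40/29)) = 32*(81 + (3/(-445/153) - 40/29)) = 32*(81 + (3*(-153/445) - 40*1/29)) = 32*(81 + (-459/445 - 40/29)) = 32*(81 - 31111/12905) = 32*(1014194/12905) = 32454208/12905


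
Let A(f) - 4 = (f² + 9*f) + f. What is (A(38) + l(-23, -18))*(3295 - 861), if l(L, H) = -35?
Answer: 4364162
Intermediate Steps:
A(f) = 4 + f² + 10*f (A(f) = 4 + ((f² + 9*f) + f) = 4 + (f² + 10*f) = 4 + f² + 10*f)
(A(38) + l(-23, -18))*(3295 - 861) = ((4 + 38² + 10*38) - 35)*(3295 - 861) = ((4 + 1444 + 380) - 35)*2434 = (1828 - 35)*2434 = 1793*2434 = 4364162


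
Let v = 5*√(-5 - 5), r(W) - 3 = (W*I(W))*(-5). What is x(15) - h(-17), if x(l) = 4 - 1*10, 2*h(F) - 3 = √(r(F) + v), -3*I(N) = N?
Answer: -15/2 - √(4362 + 45*I*√10)/6 ≈ -18.509 - 0.17953*I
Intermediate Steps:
I(N) = -N/3
r(W) = 3 + 5*W²/3 (r(W) = 3 + (W*(-W/3))*(-5) = 3 - W²/3*(-5) = 3 + 5*W²/3)
v = 5*I*√10 (v = 5*√(-10) = 5*(I*√10) = 5*I*√10 ≈ 15.811*I)
h(F) = 3/2 + √(3 + 5*F²/3 + 5*I*√10)/2 (h(F) = 3/2 + √((3 + 5*F²/3) + 5*I*√10)/2 = 3/2 + √(3 + 5*F²/3 + 5*I*√10)/2)
x(l) = -6 (x(l) = 4 - 10 = -6)
x(15) - h(-17) = -6 - (3/2 + √(27 + 15*(-17)² + 45*I*√10)/6) = -6 - (3/2 + √(27 + 15*289 + 45*I*√10)/6) = -6 - (3/2 + √(27 + 4335 + 45*I*√10)/6) = -6 - (3/2 + √(4362 + 45*I*√10)/6) = -6 + (-3/2 - √(4362 + 45*I*√10)/6) = -15/2 - √(4362 + 45*I*√10)/6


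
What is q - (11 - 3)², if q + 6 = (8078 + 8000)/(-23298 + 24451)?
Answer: -64632/1153 ≈ -56.055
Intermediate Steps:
q = 9160/1153 (q = -6 + (8078 + 8000)/(-23298 + 24451) = -6 + 16078/1153 = 9160/1153 ≈ 7.9445)
q - (11 - 3)² = 9160/1153 - (11 - 3)² = 9160/1153 - 1*8² = 9160/1153 - 1*64 = 9160/1153 - 64 = -64632/1153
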